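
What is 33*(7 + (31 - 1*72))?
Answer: -1122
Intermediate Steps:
33*(7 + (31 - 1*72)) = 33*(7 + (31 - 72)) = 33*(7 - 41) = 33*(-34) = -1122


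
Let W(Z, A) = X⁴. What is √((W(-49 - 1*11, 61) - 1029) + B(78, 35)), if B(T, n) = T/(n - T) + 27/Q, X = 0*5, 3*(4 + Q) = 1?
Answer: 3*I*√25807826/473 ≈ 32.221*I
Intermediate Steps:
Q = -11/3 (Q = -4 + (⅓)*1 = -4 + ⅓ = -11/3 ≈ -3.6667)
X = 0
W(Z, A) = 0 (W(Z, A) = 0⁴ = 0)
B(T, n) = -81/11 + T/(n - T) (B(T, n) = T/(n - T) + 27/(-11/3) = T/(n - T) + 27*(-3/11) = T/(n - T) - 81/11 = -81/11 + T/(n - T))
√((W(-49 - 1*11, 61) - 1029) + B(78, 35)) = √((0 - 1029) + (-92*78 + 81*35)/(11*(78 - 1*35))) = √(-1029 + (-7176 + 2835)/(11*(78 - 35))) = √(-1029 + (1/11)*(-4341)/43) = √(-1029 + (1/11)*(1/43)*(-4341)) = √(-1029 - 4341/473) = √(-491058/473) = 3*I*√25807826/473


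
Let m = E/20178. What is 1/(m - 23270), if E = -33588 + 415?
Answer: -20178/469575233 ≈ -4.2971e-5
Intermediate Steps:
E = -33173
m = -33173/20178 ≈ -1.6440
1/(m - 23270) = 1/(-33173/20178 - 23270) = 1/(-469575233/20178) = -20178/469575233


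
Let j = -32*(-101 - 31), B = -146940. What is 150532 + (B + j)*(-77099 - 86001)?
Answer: 23277130132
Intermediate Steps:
j = 4224 (j = -32*(-132) = 4224)
150532 + (B + j)*(-77099 - 86001) = 150532 + (-146940 + 4224)*(-77099 - 86001) = 150532 - 142716*(-163100) = 150532 + 23276979600 = 23277130132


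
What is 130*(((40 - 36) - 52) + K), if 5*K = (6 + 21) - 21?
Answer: -6084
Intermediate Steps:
K = 6/5 (K = ((6 + 21) - 21)/5 = (27 - 21)/5 = (⅕)*6 = 6/5 ≈ 1.2000)
130*(((40 - 36) - 52) + K) = 130*(((40 - 36) - 52) + 6/5) = 130*((4 - 52) + 6/5) = 130*(-48 + 6/5) = 130*(-234/5) = -6084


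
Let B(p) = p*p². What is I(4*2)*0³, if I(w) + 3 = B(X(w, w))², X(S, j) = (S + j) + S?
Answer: 0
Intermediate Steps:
X(S, j) = j + 2*S
B(p) = p³
I(w) = -3 + 729*w⁶ (I(w) = -3 + ((w + 2*w)³)² = -3 + ((3*w)³)² = -3 + (27*w³)² = -3 + 729*w⁶)
I(4*2)*0³ = (-3 + 729*(4*2)⁶)*0³ = (-3 + 729*8⁶)*0 = (-3 + 729*262144)*0 = (-3 + 191102976)*0 = 191102973*0 = 0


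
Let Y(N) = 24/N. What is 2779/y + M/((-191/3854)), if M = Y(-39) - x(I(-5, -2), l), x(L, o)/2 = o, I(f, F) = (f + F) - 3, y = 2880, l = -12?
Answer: -3367353823/7151040 ≈ -470.89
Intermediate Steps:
I(f, F) = -3 + F + f (I(f, F) = (F + f) - 3 = -3 + F + f)
x(L, o) = 2*o
M = 304/13 (M = 24/(-39) - 2*(-12) = 24*(-1/39) - 1*(-24) = -8/13 + 24 = 304/13 ≈ 23.385)
2779/y + M/((-191/3854)) = 2779/2880 + 304/(13*((-191/3854))) = 2779*(1/2880) + 304/(13*((-191*1/3854))) = 2779/2880 + 304/(13*(-191/3854)) = 2779/2880 + (304/13)*(-3854/191) = 2779/2880 - 1171616/2483 = -3367353823/7151040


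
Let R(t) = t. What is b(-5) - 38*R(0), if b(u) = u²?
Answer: 25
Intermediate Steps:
b(-5) - 38*R(0) = (-5)² - 38*0 = 25 + 0 = 25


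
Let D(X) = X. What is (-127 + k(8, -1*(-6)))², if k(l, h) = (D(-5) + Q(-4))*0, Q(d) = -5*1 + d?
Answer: 16129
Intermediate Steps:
Q(d) = -5 + d
k(l, h) = 0 (k(l, h) = (-5 + (-5 - 4))*0 = (-5 - 9)*0 = -14*0 = 0)
(-127 + k(8, -1*(-6)))² = (-127 + 0)² = (-127)² = 16129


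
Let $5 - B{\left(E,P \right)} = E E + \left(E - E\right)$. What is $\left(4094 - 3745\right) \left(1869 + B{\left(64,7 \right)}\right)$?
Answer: $-775478$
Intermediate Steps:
$B{\left(E,P \right)} = 5 - E^{2}$ ($B{\left(E,P \right)} = 5 - \left(E E + \left(E - E\right)\right) = 5 - \left(E^{2} + 0\right) = 5 - E^{2}$)
$\left(4094 - 3745\right) \left(1869 + B{\left(64,7 \right)}\right) = \left(4094 - 3745\right) \left(1869 + \left(5 - 64^{2}\right)\right) = 349 \left(1869 + \left(5 - 4096\right)\right) = 349 \left(1869 - 4091\right) = 349 \left(-2222\right) = -775478$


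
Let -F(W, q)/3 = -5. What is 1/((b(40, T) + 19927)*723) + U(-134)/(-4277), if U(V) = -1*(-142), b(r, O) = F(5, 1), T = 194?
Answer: -157489315/4743543714 ≈ -0.033201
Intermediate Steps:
F(W, q) = 15 (F(W, q) = -3*(-5) = 15)
b(r, O) = 15
U(V) = 142
1/((b(40, T) + 19927)*723) + U(-134)/(-4277) = 1/((15 + 19927)*723) + 142/(-4277) = (1/723)/19942 + 142*(-1/4277) = (1/19942)*(1/723) - 142/4277 = 1/14418066 - 142/4277 = -157489315/4743543714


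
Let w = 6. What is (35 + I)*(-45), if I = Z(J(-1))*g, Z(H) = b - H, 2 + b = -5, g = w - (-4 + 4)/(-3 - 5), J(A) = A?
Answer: 45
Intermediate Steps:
g = 6 (g = 6 - (-4 + 4)/(-3 - 5) = 6 - 0/(-8) = 6 - 0*(-1)/8 = 6 - 1*0 = 6 + 0 = 6)
b = -7 (b = -2 - 5 = -7)
Z(H) = -7 - H
I = -36 (I = (-7 - 1*(-1))*6 = (-7 + 1)*6 = -6*6 = -36)
(35 + I)*(-45) = (35 - 36)*(-45) = -1*(-45) = 45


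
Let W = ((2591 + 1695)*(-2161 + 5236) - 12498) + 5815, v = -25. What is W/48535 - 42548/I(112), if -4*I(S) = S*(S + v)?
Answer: 8538481898/29557815 ≈ 288.87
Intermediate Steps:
I(S) = -S*(-25 + S)/4 (I(S) = -S*(S - 25)/4 = -S*(-25 + S)/4)
W = 13172767 (W = (4286*3075 - 12498) + 5815 = (13179450 - 12498) + 5815 = 13166952 + 5815 = 13172767)
W/48535 - 42548/I(112) = 13172767/48535 - 42548*1/(28*(25 - 1*112)) = 13172767*(1/48535) - 42548*1/(28*(25 - 112)) = 13172767/48535 - 42548/((1/4)*112*(-87)) = 13172767/48535 - 42548/(-2436) = 13172767/48535 - 42548*(-1/2436) = 13172767/48535 + 10637/609 = 8538481898/29557815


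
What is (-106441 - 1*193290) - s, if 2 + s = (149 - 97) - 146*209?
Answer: -269267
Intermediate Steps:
s = -30464 (s = -2 + ((149 - 97) - 146*209) = -2 + (52 - 30514) = -2 - 30462 = -30464)
(-106441 - 1*193290) - s = (-106441 - 1*193290) - 1*(-30464) = (-106441 - 193290) + 30464 = -299731 + 30464 = -269267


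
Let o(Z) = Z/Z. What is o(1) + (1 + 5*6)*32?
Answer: 993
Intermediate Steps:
o(Z) = 1
o(1) + (1 + 5*6)*32 = 1 + (1 + 5*6)*32 = 1 + (1 + 30)*32 = 1 + 31*32 = 1 + 992 = 993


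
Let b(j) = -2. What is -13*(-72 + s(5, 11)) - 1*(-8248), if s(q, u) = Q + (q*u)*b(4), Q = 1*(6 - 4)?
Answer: 10588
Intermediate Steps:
Q = 2 (Q = 1*2 = 2)
s(q, u) = 2 - 2*q*u (s(q, u) = 2 + (q*u)*(-2) = 2 - 2*q*u)
-13*(-72 + s(5, 11)) - 1*(-8248) = -13*(-72 + (2 - 2*5*11)) - 1*(-8248) = -13*(-72 + (2 - 110)) + 8248 = -13*(-72 - 108) + 8248 = -13*(-180) + 8248 = 2340 + 8248 = 10588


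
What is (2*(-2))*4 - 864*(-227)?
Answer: 196112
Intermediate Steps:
(2*(-2))*4 - 864*(-227) = -4*4 + 196128 = -16 + 196128 = 196112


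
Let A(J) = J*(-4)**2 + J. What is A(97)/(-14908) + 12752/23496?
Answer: 18920239/43784796 ≈ 0.43212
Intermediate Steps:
A(J) = 17*J (A(J) = J*16 + J = 16*J + J = 17*J)
A(97)/(-14908) + 12752/23496 = (17*97)/(-14908) + 12752/23496 = 1649*(-1/14908) + 12752*(1/23496) = -1649/14908 + 1594/2937 = 18920239/43784796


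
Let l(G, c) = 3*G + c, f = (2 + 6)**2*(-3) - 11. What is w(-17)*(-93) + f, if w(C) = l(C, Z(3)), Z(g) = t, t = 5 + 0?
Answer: 4075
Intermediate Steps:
f = -203 (f = 8**2*(-3) - 11 = 64*(-3) - 11 = -192 - 11 = -203)
t = 5
Z(g) = 5
l(G, c) = c + 3*G
w(C) = 5 + 3*C
w(-17)*(-93) + f = (5 + 3*(-17))*(-93) - 203 = (5 - 51)*(-93) - 203 = -46*(-93) - 203 = 4278 - 203 = 4075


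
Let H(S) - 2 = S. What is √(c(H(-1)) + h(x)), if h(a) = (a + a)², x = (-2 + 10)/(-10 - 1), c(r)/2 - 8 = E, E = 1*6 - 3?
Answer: √2918/11 ≈ 4.9108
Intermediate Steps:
H(S) = 2 + S
E = 3 (E = 6 - 3 = 3)
c(r) = 22 (c(r) = 16 + 2*3 = 16 + 6 = 22)
x = -8/11 (x = 8/(-11) = 8*(-1/11) = -8/11 ≈ -0.72727)
h(a) = 4*a² (h(a) = (2*a)² = 4*a²)
√(c(H(-1)) + h(x)) = √(22 + 4*(-8/11)²) = √(22 + 4*(64/121)) = √(22 + 256/121) = √(2918/121) = √2918/11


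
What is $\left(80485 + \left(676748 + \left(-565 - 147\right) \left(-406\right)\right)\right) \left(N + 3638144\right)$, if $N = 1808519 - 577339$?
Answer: $5094798047820$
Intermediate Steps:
$N = 1231180$ ($N = 1808519 - 577339 = 1231180$)
$\left(80485 + \left(676748 + \left(-565 - 147\right) \left(-406\right)\right)\right) \left(N + 3638144\right) = \left(80485 + \left(676748 + \left(-565 - 147\right) \left(-406\right)\right)\right) \left(1231180 + 3638144\right) = \left(80485 + \left(676748 - -289072\right)\right) 4869324 = \left(80485 + \left(676748 + 289072\right)\right) 4869324 = \left(80485 + 965820\right) 4869324 = 1046305 \cdot 4869324 = 5094798047820$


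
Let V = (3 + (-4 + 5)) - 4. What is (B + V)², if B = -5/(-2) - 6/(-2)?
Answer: 121/4 ≈ 30.250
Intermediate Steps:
V = 0 (V = (3 + 1) - 4 = 4 - 4 = 0)
B = 11/2 (B = -5*(-½) - 6*(-½) = 5/2 + 3 = 11/2 ≈ 5.5000)
(B + V)² = (11/2 + 0)² = (11/2)² = 121/4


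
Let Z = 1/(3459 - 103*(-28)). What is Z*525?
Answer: 525/6343 ≈ 0.082768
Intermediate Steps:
Z = 1/6343 (Z = 1/(3459 + 2884) = 1/6343 ≈ 0.00015765)
Z*525 = (1/6343)*525 = 525/6343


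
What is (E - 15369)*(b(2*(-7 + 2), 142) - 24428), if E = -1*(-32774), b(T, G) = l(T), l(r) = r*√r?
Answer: -425169340 - 174050*I*√10 ≈ -4.2517e+8 - 5.5039e+5*I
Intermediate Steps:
l(r) = r^(3/2)
b(T, G) = T^(3/2)
E = 32774
(E - 15369)*(b(2*(-7 + 2), 142) - 24428) = (32774 - 15369)*((2*(-7 + 2))^(3/2) - 24428) = 17405*((2*(-5))^(3/2) - 24428) = 17405*((-10)^(3/2) - 24428) = 17405*(-10*I*√10 - 24428) = 17405*(-24428 - 10*I*√10) = -425169340 - 174050*I*√10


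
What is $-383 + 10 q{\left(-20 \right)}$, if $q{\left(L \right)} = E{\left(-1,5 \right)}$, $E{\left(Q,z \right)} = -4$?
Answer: $-423$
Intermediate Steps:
$q{\left(L \right)} = -4$
$-383 + 10 q{\left(-20 \right)} = -383 + 10 \left(-4\right) = -383 - 40 = -423$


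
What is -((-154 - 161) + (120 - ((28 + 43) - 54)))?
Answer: 212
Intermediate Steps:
-((-154 - 161) + (120 - ((28 + 43) - 54))) = -(-315 + (120 - (71 - 54))) = -(-315 + (120 - 1*17)) = -(-315 + (120 - 17)) = -(-315 + 103) = -1*(-212) = 212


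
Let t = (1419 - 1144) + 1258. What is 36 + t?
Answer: 1569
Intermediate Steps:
t = 1533 (t = 275 + 1258 = 1533)
36 + t = 36 + 1533 = 1569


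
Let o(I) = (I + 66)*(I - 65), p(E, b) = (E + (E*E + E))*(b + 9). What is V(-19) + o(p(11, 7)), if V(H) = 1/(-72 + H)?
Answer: 476197721/91 ≈ 5.2329e+6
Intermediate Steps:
p(E, b) = (9 + b)*(E**2 + 2*E) (p(E, b) = (E + (E**2 + E))*(9 + b) = (E + (E + E**2))*(9 + b) = (E**2 + 2*E)*(9 + b) = (9 + b)*(E**2 + 2*E))
o(I) = (-65 + I)*(66 + I) (o(I) = (66 + I)*(-65 + I) = (-65 + I)*(66 + I))
V(-19) + o(p(11, 7)) = 1/(-72 - 19) + (-4290 + 11*(18 + 2*7 + 9*11 + 11*7) + (11*(18 + 2*7 + 9*11 + 11*7))**2) = 1/(-91) + (-4290 + 11*(18 + 14 + 99 + 77) + (11*(18 + 14 + 99 + 77))**2) = -1/91 + (-4290 + 11*208 + (11*208)**2) = -1/91 + (-4290 + 2288 + 2288**2) = -1/91 + (-4290 + 2288 + 5234944) = -1/91 + 5232942 = 476197721/91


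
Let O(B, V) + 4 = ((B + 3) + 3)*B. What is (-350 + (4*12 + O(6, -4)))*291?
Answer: -68094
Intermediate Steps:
O(B, V) = -4 + B*(6 + B) (O(B, V) = -4 + ((B + 3) + 3)*B = -4 + ((3 + B) + 3)*B = -4 + (6 + B)*B = -4 + B*(6 + B))
(-350 + (4*12 + O(6, -4)))*291 = (-350 + (4*12 + (-4 + 6**2 + 6*6)))*291 = (-350 + (48 + (-4 + 36 + 36)))*291 = (-350 + (48 + 68))*291 = (-350 + 116)*291 = -234*291 = -68094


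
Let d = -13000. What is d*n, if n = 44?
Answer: -572000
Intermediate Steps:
d*n = -13000*44 = -572000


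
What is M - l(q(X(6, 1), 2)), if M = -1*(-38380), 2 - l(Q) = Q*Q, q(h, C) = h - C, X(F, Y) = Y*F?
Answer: 38394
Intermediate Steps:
X(F, Y) = F*Y
l(Q) = 2 - Q² (l(Q) = 2 - Q*Q = 2 - Q²)
M = 38380
M - l(q(X(6, 1), 2)) = 38380 - (2 - (6*1 - 1*2)²) = 38380 - (2 - (6 - 2)²) = 38380 - (2 - 1*4²) = 38380 - (2 - 1*16) = 38380 - (2 - 16) = 38380 - 1*(-14) = 38380 + 14 = 38394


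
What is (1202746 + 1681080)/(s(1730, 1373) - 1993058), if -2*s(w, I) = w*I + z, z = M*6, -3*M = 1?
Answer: -1441913/1590351 ≈ -0.90666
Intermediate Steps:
M = -⅓ (M = -⅓*1 = -⅓ ≈ -0.33333)
z = -2 (z = -⅓*6 = -2)
s(w, I) = 1 - I*w/2 (s(w, I) = -(w*I - 2)/2 = -(I*w - 2)/2 = -(-2 + I*w)/2 = 1 - I*w/2)
(1202746 + 1681080)/(s(1730, 1373) - 1993058) = (1202746 + 1681080)/((1 - ½*1373*1730) - 1993058) = 2883826/((1 - 1187645) - 1993058) = 2883826/(-1187644 - 1993058) = 2883826/(-3180702) = 2883826*(-1/3180702) = -1441913/1590351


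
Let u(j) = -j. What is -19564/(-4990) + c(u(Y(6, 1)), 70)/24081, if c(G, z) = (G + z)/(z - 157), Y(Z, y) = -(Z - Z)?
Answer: 20493575104/5227142265 ≈ 3.9206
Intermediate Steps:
Y(Z, y) = 0 (Y(Z, y) = -1*0 = 0)
c(G, z) = (G + z)/(-157 + z)
-19564/(-4990) + c(u(Y(6, 1)), 70)/24081 = -19564/(-4990) + ((-1*0 + 70)/(-157 + 70))/24081 = -19564*(-1/4990) + ((0 + 70)/(-87))*(1/24081) = 9782/2495 - 1/87*70*(1/24081) = 9782/2495 - 70/87*1/24081 = 9782/2495 - 70/2095047 = 20493575104/5227142265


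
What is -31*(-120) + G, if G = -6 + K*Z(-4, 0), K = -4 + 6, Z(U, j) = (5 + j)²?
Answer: 3764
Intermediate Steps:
K = 2
G = 44 (G = -6 + 2*(5 + 0)² = -6 + 2*5² = -6 + 2*25 = -6 + 50 = 44)
-31*(-120) + G = -31*(-120) + 44 = 3720 + 44 = 3764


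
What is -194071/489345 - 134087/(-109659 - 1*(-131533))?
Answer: -69859912069/10703932530 ≈ -6.5266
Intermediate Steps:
-194071/489345 - 134087/(-109659 - 1*(-131533)) = -194071*1/489345 - 134087/(-109659 + 131533) = -194071/489345 - 134087/21874 = -69859912069/10703932530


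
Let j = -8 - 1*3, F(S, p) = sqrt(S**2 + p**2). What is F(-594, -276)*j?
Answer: -66*sqrt(11917) ≈ -7204.9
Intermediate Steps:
j = -11 (j = -8 - 3 = -11)
F(-594, -276)*j = sqrt((-594)**2 + (-276)**2)*(-11) = sqrt(352836 + 76176)*(-11) = sqrt(429012)*(-11) = (6*sqrt(11917))*(-11) = -66*sqrt(11917)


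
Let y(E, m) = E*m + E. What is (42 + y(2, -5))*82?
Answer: 2788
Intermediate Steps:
y(E, m) = E + E*m
(42 + y(2, -5))*82 = (42 + 2*(1 - 5))*82 = (42 + 2*(-4))*82 = (42 - 8)*82 = 34*82 = 2788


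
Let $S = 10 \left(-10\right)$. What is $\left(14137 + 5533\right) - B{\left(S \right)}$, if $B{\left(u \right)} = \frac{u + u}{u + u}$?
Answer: $19669$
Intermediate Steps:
$S = -100$
$B{\left(u \right)} = 1$ ($B{\left(u \right)} = \frac{2 u}{2 u} = 2 u \frac{1}{2 u} = 1$)
$\left(14137 + 5533\right) - B{\left(S \right)} = \left(14137 + 5533\right) - 1 = 19670 - 1 = 19669$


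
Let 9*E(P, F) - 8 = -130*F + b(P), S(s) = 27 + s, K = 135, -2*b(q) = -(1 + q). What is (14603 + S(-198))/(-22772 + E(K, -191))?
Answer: -21648/30007 ≈ -0.72143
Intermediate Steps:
b(q) = 1/2 + q/2 (b(q) = -(-1)*(1 + q)/2 = -(-1 - q)/2 = 1/2 + q/2)
E(P, F) = 17/18 - 130*F/9 + P/18 (E(P, F) = 8/9 + (-130*F + (1/2 + P/2))/9 = 8/9 + (1/2 + P/2 - 130*F)/9 = 8/9 + (1/18 - 130*F/9 + P/18) = 17/18 - 130*F/9 + P/18)
(14603 + S(-198))/(-22772 + E(K, -191)) = (14603 + (27 - 198))/(-22772 + (17/18 - 130/9*(-191) + (1/18)*135)) = (14603 - 171)/(-22772 + (17/18 + 24830/9 + 15/2)) = 14432/(-22772 + 8302/3) = 14432/(-60014/3) = 14432*(-3/60014) = -21648/30007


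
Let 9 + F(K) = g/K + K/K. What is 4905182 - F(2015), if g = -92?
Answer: 9883957942/2015 ≈ 4.9052e+6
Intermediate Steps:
F(K) = -8 - 92/K (F(K) = -9 + (-92/K + K/K) = -9 + (-92/K + 1) = -9 + (1 - 92/K) = -8 - 92/K)
4905182 - F(2015) = 4905182 - (-8 - 92/2015) = 4905182 - 1*(-16212/2015) = 4905182 + 16212/2015 = 9883957942/2015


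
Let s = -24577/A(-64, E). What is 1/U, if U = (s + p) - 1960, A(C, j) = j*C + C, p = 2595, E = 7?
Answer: 512/349697 ≈ 0.0014641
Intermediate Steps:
A(C, j) = C + C*j (A(C, j) = C*j + C = C + C*j)
s = 24577/512 (s = -24577*(-1/(64*(1 + 7))) = -24577/((-64*8)) = -24577/(-512) = -24577*(-1/512) = 24577/512 ≈ 48.002)
U = 349697/512 (U = (24577/512 + 2595) - 1960 = 1353217/512 - 1960 = 349697/512 ≈ 683.00)
1/U = 1/(349697/512) = 512/349697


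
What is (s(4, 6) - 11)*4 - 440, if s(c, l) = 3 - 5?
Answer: -492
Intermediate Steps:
s(c, l) = -2
(s(4, 6) - 11)*4 - 440 = (-2 - 11)*4 - 440 = -13*4 - 440 = -52 - 440 = -492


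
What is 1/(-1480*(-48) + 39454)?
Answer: 1/110494 ≈ 9.0503e-6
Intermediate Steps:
1/(-1480*(-48) + 39454) = 1/(71040 + 39454) = 1/110494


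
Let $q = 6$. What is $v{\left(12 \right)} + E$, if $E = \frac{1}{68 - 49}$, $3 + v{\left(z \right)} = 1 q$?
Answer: $\frac{58}{19} \approx 3.0526$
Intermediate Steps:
$v{\left(z \right)} = 3$ ($v{\left(z \right)} = -3 + 1 \cdot 6 = -3 + 6 = 3$)
$E = \frac{1}{19} \approx 0.052632$
$v{\left(12 \right)} + E = 3 + \frac{1}{19} = \frac{58}{19}$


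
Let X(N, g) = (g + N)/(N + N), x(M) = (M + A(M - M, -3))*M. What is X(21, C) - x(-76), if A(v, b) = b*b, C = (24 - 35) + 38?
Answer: -35636/7 ≈ -5090.9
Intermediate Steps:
C = 27 (C = -11 + 38 = 27)
A(v, b) = b²
x(M) = M*(9 + M) (x(M) = (M + (-3)²)*M = (M + 9)*M = (9 + M)*M = M*(9 + M))
X(N, g) = (N + g)/(2*N) (X(N, g) = (N + g)/((2*N)) = (N + g)*(1/(2*N)) = (N + g)/(2*N))
X(21, C) - x(-76) = (½)*(21 + 27)/21 - (-76)*(9 - 76) = (½)*(1/21)*48 - (-76)*(-67) = 8/7 - 1*5092 = 8/7 - 5092 = -35636/7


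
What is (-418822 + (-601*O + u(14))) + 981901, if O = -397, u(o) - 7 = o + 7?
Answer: 801704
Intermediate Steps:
u(o) = 14 + o (u(o) = 7 + (o + 7) = 7 + (7 + o) = 14 + o)
(-418822 + (-601*O + u(14))) + 981901 = (-418822 + (-601*(-397) + (14 + 14))) + 981901 = (-418822 + (238597 + 28)) + 981901 = (-418822 + 238625) + 981901 = -180197 + 981901 = 801704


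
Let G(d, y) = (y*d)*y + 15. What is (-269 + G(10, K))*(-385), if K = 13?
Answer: -552860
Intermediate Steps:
G(d, y) = 15 + d*y² (G(d, y) = (d*y)*y + 15 = d*y² + 15 = 15 + d*y²)
(-269 + G(10, K))*(-385) = (-269 + (15 + 10*13²))*(-385) = (-269 + (15 + 10*169))*(-385) = (-269 + (15 + 1690))*(-385) = (-269 + 1705)*(-385) = 1436*(-385) = -552860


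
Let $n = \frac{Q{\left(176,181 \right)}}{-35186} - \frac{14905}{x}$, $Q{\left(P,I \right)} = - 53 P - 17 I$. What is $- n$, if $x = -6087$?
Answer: $- \frac{599956565}{214177182} \approx -2.8012$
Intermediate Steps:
$n = \frac{599956565}{214177182}$ ($n = \frac{\left(-53\right) 176 - 3077}{-35186} - \frac{14905}{-6087} = \left(-9328 - 3077\right) \left(- \frac{1}{35186}\right) - - \frac{14905}{6087} = \left(-12405\right) \left(- \frac{1}{35186}\right) + \frac{14905}{6087} = \frac{12405}{35186} + \frac{14905}{6087} = \frac{599956565}{214177182} \approx 2.8012$)
$- n = \left(-1\right) \frac{599956565}{214177182} = - \frac{599956565}{214177182}$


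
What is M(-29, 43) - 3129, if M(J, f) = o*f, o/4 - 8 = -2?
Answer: -2097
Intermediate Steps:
o = 24 (o = 32 + 4*(-2) = 32 - 8 = 24)
M(J, f) = 24*f
M(-29, 43) - 3129 = 24*43 - 3129 = 1032 - 3129 = -2097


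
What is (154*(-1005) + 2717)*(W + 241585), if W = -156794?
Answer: -12892725923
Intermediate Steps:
(154*(-1005) + 2717)*(W + 241585) = (154*(-1005) + 2717)*(-156794 + 241585) = (-154770 + 2717)*84791 = -152053*84791 = -12892725923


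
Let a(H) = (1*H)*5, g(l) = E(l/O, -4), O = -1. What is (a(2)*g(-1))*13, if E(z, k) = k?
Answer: -520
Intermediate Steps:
g(l) = -4
a(H) = 5*H (a(H) = H*5 = 5*H)
(a(2)*g(-1))*13 = ((5*2)*(-4))*13 = (10*(-4))*13 = -40*13 = -520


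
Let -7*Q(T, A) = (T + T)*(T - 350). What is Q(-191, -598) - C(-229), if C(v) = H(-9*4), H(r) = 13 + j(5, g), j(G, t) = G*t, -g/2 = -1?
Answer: -206823/7 ≈ -29546.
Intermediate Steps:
Q(T, A) = -2*T*(-350 + T)/7 (Q(T, A) = -(T + T)*(T - 350)/7 = -2*T*(-350 + T)/7)
g = 2 (g = -2*(-1) = 2)
H(r) = 23 (H(r) = 13 + 5*2 = 13 + 10 = 23)
C(v) = 23
Q(-191, -598) - C(-229) = (2/7)*(-191)*(350 - 1*(-191)) - 1*23 = (2/7)*(-191)*(350 + 191) - 23 = (2/7)*(-191)*541 - 23 = -206662/7 - 23 = -206823/7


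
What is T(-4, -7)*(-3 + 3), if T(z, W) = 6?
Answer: 0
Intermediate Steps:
T(-4, -7)*(-3 + 3) = 6*(-3 + 3) = 6*0 = 0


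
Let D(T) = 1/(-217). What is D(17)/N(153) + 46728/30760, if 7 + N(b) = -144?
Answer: 191395892/125989115 ≈ 1.5191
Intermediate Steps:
N(b) = -151 (N(b) = -7 - 144 = -151)
D(T) = -1/217
D(17)/N(153) + 46728/30760 = -1/217/(-151) + 46728/30760 = -1/217*(-1/151) + 46728*(1/30760) = 1/32767 + 5841/3845 = 191395892/125989115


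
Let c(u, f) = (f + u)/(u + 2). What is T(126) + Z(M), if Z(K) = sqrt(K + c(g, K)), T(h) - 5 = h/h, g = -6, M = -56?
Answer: 6 + 9*I*sqrt(2)/2 ≈ 6.0 + 6.364*I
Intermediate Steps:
c(u, f) = (f + u)/(2 + u)
T(h) = 6 (T(h) = 5 + h/h = 5 + 1 = 6)
Z(K) = sqrt(3/2 + 3*K/4) (Z(K) = sqrt(K + (K - 6)/(2 - 6)) = sqrt(K + (-6 + K)/(-4)) = sqrt(K - (-6 + K)/4) = sqrt(K + (3/2 - K/4)) = sqrt(3/2 + 3*K/4))
T(126) + Z(M) = 6 + sqrt(6 + 3*(-56))/2 = 6 + sqrt(6 - 168)/2 = 6 + sqrt(-162)/2 = 6 + (9*I*sqrt(2))/2 = 6 + 9*I*sqrt(2)/2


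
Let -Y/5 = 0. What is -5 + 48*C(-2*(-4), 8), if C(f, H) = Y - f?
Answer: -389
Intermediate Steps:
Y = 0 (Y = -5*0 = 0)
C(f, H) = -f (C(f, H) = 0 - f = -f)
-5 + 48*C(-2*(-4), 8) = -5 + 48*(-(-2)*(-4)) = -5 + 48*(-1*8) = -5 + 48*(-8) = -5 - 384 = -389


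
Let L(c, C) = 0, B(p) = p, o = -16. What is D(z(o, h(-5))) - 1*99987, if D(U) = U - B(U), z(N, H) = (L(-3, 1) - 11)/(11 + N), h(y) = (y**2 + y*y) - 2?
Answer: -99987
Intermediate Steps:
h(y) = -2 + 2*y**2 (h(y) = (y**2 + y**2) - 2 = 2*y**2 - 2 = -2 + 2*y**2)
z(N, H) = -11/(11 + N) (z(N, H) = (0 - 11)/(11 + N) = -11/(11 + N))
D(U) = 0 (D(U) = U - U = 0)
D(z(o, h(-5))) - 1*99987 = 0 - 1*99987 = 0 - 99987 = -99987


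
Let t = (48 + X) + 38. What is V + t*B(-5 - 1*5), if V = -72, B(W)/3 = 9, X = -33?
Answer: 1359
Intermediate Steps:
B(W) = 27 (B(W) = 3*9 = 27)
t = 53 (t = (48 - 33) + 38 = 15 + 38 = 53)
V + t*B(-5 - 1*5) = -72 + 53*27 = -72 + 1431 = 1359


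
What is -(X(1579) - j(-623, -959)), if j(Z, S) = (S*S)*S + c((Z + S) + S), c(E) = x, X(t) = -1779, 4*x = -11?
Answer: -3527889211/4 ≈ -8.8197e+8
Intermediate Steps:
x = -11/4 (x = (¼)*(-11) = -11/4 ≈ -2.7500)
c(E) = -11/4
j(Z, S) = -11/4 + S³ (j(Z, S) = (S*S)*S - 11/4 = S²*S - 11/4 = S³ - 11/4 = -11/4 + S³)
-(X(1579) - j(-623, -959)) = -(-1779 - (-11/4 + (-959)³)) = -(-1779 - (-11/4 - 881974079)) = -(-1779 - 1*(-3527896327/4)) = -(-1779 + 3527896327/4) = -1*3527889211/4 = -3527889211/4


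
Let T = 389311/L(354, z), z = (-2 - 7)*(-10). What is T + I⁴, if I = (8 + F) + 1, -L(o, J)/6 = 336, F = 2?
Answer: 29126945/2016 ≈ 14448.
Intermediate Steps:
z = 90 (z = -9*(-10) = 90)
L(o, J) = -2016 (L(o, J) = -6*336 = -2016)
T = -389311/2016 (T = 389311/(-2016) = 389311*(-1/2016) = -389311/2016 ≈ -193.11)
I = 11 (I = (8 + 2) + 1 = 10 + 1 = 11)
T + I⁴ = -389311/2016 + 11⁴ = -389311/2016 + 14641 = 29126945/2016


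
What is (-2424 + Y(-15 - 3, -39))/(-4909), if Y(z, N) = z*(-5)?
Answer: 2334/4909 ≈ 0.47545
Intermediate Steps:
Y(z, N) = -5*z
(-2424 + Y(-15 - 3, -39))/(-4909) = (-2424 - 5*(-15 - 3))/(-4909) = (-2424 - 5*(-18))*(-1/4909) = (-2424 + 90)*(-1/4909) = -2334*(-1/4909) = 2334/4909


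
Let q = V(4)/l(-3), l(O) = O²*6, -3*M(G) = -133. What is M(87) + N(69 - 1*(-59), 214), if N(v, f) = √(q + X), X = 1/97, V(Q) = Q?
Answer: 133/3 + √64311/873 ≈ 44.624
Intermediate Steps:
X = 1/97 ≈ 0.010309
M(G) = 133/3 (M(G) = -⅓*(-133) = 133/3)
l(O) = 6*O²
q = 2/27 (q = 4/((6*(-3)²)) = 4/((6*9)) = 4/54 = 4*(1/54) = 2/27 ≈ 0.074074)
N(v, f) = √64311/873 (N(v, f) = √(2/27 + 1/97) = √(221/2619) = √64311/873)
M(87) + N(69 - 1*(-59), 214) = 133/3 + √64311/873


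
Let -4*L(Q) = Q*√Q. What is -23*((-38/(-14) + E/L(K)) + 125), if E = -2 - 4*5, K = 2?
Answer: -20562/7 - 506*√2 ≈ -3653.0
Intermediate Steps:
L(Q) = -Q^(3/2)/4 (L(Q) = -Q*√Q/4 = -Q^(3/2)/4)
E = -22 (E = -2 - 20 = -22)
-23*((-38/(-14) + E/L(K)) + 125) = -23*((-38/(-14) - 22*(-√2)) + 125) = -23*((-38*(-1/14) - 22*(-√2)) + 125) = -23*((19/7 - 22*(-√2)) + 125) = -23*((19/7 - (-22)*√2) + 125) = -23*((19/7 + 22*√2) + 125) = -23*(894/7 + 22*√2) = -20562/7 - 506*√2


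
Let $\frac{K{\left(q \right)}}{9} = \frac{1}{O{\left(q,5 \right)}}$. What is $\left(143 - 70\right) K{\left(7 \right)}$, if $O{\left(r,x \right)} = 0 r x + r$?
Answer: $\frac{657}{7} \approx 93.857$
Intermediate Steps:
$O{\left(r,x \right)} = r$ ($O{\left(r,x \right)} = 0 x + r = 0 + r = r$)
$K{\left(q \right)} = \frac{9}{q}$
$\left(143 - 70\right) K{\left(7 \right)} = \left(143 - 70\right) \frac{9}{7} = 73 \cdot 9 \cdot \frac{1}{7} = 73 \cdot \frac{9}{7} = \frac{657}{7}$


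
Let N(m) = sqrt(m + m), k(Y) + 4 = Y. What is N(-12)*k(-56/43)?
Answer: -456*I*sqrt(6)/43 ≈ -25.976*I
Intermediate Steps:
k(Y) = -4 + Y
N(m) = sqrt(2)*sqrt(m) (N(m) = sqrt(2*m) = sqrt(2)*sqrt(m))
N(-12)*k(-56/43) = (sqrt(2)*sqrt(-12))*(-4 - 56/43) = (sqrt(2)*(2*I*sqrt(3)))*(-4 - 56*1/43) = (2*I*sqrt(6))*(-4 - 56/43) = (2*I*sqrt(6))*(-228/43) = -456*I*sqrt(6)/43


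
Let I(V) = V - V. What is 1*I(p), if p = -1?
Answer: 0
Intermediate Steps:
I(V) = 0
1*I(p) = 1*0 = 0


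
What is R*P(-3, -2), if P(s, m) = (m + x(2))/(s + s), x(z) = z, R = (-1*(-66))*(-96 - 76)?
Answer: 0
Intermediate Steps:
R = -11352 (R = 66*(-172) = -11352)
P(s, m) = (2 + m)/(2*s) (P(s, m) = (m + 2)/(s + s) = (2 + m)/((2*s)) = (2 + m)*(1/(2*s)) = (2 + m)/(2*s))
R*P(-3, -2) = -5676*(2 - 2)/(-3) = -5676*(-1)*0/3 = -11352*0 = 0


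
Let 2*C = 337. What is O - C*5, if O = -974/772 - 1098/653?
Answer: -106550352/126029 ≈ -845.44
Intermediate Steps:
C = 337/2 (C = (1/2)*337 = 337/2 ≈ 168.50)
O = -741839/252058 (O = -974*1/772 - 1098*1/653 = -487/386 - 1098/653 = -741839/252058 ≈ -2.9431)
O - C*5 = -741839/252058 - 337*5/2 = -741839/252058 - 1*1685/2 = -741839/252058 - 1685/2 = -106550352/126029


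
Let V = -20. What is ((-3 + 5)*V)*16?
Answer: -640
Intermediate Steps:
((-3 + 5)*V)*16 = ((-3 + 5)*(-20))*16 = (2*(-20))*16 = -40*16 = -640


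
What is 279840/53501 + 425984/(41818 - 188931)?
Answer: 18377531936/7870692613 ≈ 2.3349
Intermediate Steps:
279840/53501 + 425984/(41818 - 188931) = 279840*(1/53501) + 425984/(-147113) = 279840/53501 + 425984*(-1/147113) = 279840/53501 - 425984/147113 = 18377531936/7870692613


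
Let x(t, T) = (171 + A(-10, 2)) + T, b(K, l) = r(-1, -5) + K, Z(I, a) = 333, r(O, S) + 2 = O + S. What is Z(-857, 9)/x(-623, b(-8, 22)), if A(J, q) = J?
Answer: 333/145 ≈ 2.2966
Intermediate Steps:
r(O, S) = -2 + O + S (r(O, S) = -2 + (O + S) = -2 + O + S)
b(K, l) = -8 + K (b(K, l) = (-2 - 1 - 5) + K = -8 + K)
x(t, T) = 161 + T (x(t, T) = (171 - 10) + T = 161 + T)
Z(-857, 9)/x(-623, b(-8, 22)) = 333/(161 + (-8 - 8)) = 333/(161 - 16) = 333/145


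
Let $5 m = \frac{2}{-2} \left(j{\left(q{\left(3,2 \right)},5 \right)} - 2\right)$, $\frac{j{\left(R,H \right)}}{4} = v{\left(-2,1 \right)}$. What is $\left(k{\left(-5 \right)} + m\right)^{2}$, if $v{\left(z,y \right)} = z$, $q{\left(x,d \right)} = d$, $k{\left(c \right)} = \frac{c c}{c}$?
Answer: $9$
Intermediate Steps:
$k{\left(c \right)} = c$ ($k{\left(c \right)} = \frac{c^{2}}{c} = c$)
$j{\left(R,H \right)} = -8$ ($j{\left(R,H \right)} = 4 \left(-2\right) = -8$)
$m = 2$ ($m = \frac{\frac{2}{-2} \left(-8 - 2\right)}{5} = \frac{2 \left(- \frac{1}{2}\right) \left(-10\right)}{5} = \frac{\left(-1\right) \left(-10\right)}{5} = \frac{1}{5} \cdot 10 = 2$)
$\left(k{\left(-5 \right)} + m\right)^{2} = \left(-5 + 2\right)^{2} = \left(-3\right)^{2} = 9$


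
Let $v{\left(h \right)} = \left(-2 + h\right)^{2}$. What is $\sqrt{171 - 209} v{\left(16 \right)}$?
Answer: $196 i \sqrt{38} \approx 1208.2 i$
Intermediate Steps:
$\sqrt{171 - 209} v{\left(16 \right)} = \sqrt{171 - 209} \left(-2 + 16\right)^{2} = \sqrt{-38} \cdot 14^{2} = i \sqrt{38} \cdot 196 = 196 i \sqrt{38}$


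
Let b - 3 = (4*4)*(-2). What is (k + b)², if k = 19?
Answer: 100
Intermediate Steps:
b = -29 (b = 3 + (4*4)*(-2) = 3 + 16*(-2) = 3 - 32 = -29)
(k + b)² = (19 - 29)² = (-10)² = 100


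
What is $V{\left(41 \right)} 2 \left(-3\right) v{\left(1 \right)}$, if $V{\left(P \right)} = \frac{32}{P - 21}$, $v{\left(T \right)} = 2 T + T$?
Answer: $- \frac{144}{5} \approx -28.8$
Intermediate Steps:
$v{\left(T \right)} = 3 T$
$V{\left(P \right)} = \frac{32}{-21 + P}$
$V{\left(41 \right)} 2 \left(-3\right) v{\left(1 \right)} = \frac{32}{-21 + 41} \cdot 2 \left(-3\right) 3 \cdot 1 = \frac{32}{20} \left(\left(-6\right) 3\right) = 32 \cdot \frac{1}{20} \left(-18\right) = \frac{8}{5} \left(-18\right) = - \frac{144}{5}$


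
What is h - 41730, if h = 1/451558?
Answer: -18843515339/451558 ≈ -41730.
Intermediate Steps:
h = 1/451558 ≈ 2.2146e-6
h - 41730 = 1/451558 - 41730 = -18843515339/451558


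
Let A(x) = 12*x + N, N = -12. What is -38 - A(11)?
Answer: -158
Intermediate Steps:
A(x) = -12 + 12*x (A(x) = 12*x - 12 = -12 + 12*x)
-38 - A(11) = -38 - (-12 + 12*11) = -38 - (-12 + 132) = -38 - 1*120 = -38 - 120 = -158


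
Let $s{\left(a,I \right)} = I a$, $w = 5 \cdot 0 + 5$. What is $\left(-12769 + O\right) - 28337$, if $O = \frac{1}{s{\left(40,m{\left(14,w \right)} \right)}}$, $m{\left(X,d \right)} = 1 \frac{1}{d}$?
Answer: $- \frac{328847}{8} \approx -41106.0$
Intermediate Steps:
$w = 5$ ($w = 0 + 5 = 5$)
$m{\left(X,d \right)} = \frac{1}{d}$
$O = \frac{1}{8}$ ($O = \frac{1}{\frac{1}{5} \cdot 40} = \frac{1}{8} \approx 0.125$)
$\left(-12769 + O\right) - 28337 = \left(-12769 + \frac{1}{8}\right) - 28337 = - \frac{102151}{8} - 28337 = - \frac{328847}{8}$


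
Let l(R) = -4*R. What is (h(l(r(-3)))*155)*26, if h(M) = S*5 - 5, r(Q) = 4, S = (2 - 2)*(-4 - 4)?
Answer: -20150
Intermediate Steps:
S = 0 (S = 0*(-8) = 0)
h(M) = -5 (h(M) = 0*5 - 5 = 0 - 5 = -5)
(h(l(r(-3)))*155)*26 = -5*155*26 = -775*26 = -20150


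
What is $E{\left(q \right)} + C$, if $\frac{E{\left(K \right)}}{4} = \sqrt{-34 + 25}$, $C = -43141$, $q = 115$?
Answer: $-43141 + 12 i \approx -43141.0 + 12.0 i$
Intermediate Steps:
$E{\left(K \right)} = 12 i$ ($E{\left(K \right)} = 4 \sqrt{-34 + 25} = 4 \sqrt{-9} = 4 \cdot 3 i = 12 i$)
$E{\left(q \right)} + C = 12 i - 43141 = -43141 + 12 i$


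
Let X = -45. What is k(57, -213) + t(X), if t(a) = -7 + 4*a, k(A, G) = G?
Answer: -400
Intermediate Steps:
k(57, -213) + t(X) = -213 + (-7 + 4*(-45)) = -213 + (-7 - 180) = -213 - 187 = -400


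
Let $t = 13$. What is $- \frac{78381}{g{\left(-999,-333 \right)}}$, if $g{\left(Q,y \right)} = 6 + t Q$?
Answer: $\frac{26127}{4327} \approx 6.0381$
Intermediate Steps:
$g{\left(Q,y \right)} = 6 + 13 Q$
$- \frac{78381}{g{\left(-999,-333 \right)}} = - \frac{78381}{6 + 13 \left(-999\right)} = - \frac{78381}{6 - 12987} = - \frac{78381}{-12981} = \left(-78381\right) \left(- \frac{1}{12981}\right) = \frac{26127}{4327}$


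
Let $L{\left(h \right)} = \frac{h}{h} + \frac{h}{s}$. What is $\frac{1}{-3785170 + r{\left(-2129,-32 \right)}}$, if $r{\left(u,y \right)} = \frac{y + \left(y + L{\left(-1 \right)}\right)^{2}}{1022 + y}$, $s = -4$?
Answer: $- \frac{15840}{59957078183} \approx -2.6419 \cdot 10^{-7}$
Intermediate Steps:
$L{\left(h \right)} = 1 - \frac{h}{4}$ ($L{\left(h \right)} = \frac{h}{h} + \frac{h}{-4} = 1 + h \left(- \frac{1}{4}\right) = 1 - \frac{h}{4}$)
$r{\left(u,y \right)} = \frac{y + \left(\frac{5}{4} + y\right)^{2}}{1022 + y}$ ($r{\left(u,y \right)} = \frac{y + \left(y + \left(1 - - \frac{1}{4}\right)\right)^{2}}{1022 + y} = \frac{y + \left(y + \left(1 + \frac{1}{4}\right)\right)^{2}}{1022 + y} = \frac{y + \left(y + \frac{5}{4}\right)^{2}}{1022 + y} = \frac{y + \left(\frac{5}{4} + y\right)^{2}}{1022 + y}$)
$\frac{1}{-3785170 + r{\left(-2129,-32 \right)}} = \frac{1}{-3785170 + \frac{-32 + \frac{\left(5 + 4 \left(-32\right)\right)^{2}}{16}}{1022 - 32}} = \frac{1}{-3785170 + \frac{-32 + \frac{\left(5 - 128\right)^{2}}{16}}{990}} = \frac{1}{-3785170 + \frac{-32 + \frac{\left(-123\right)^{2}}{16}}{990}} = \frac{1}{-3785170 + \frac{-32 + \frac{1}{16} \cdot 15129}{990}} = \frac{1}{-3785170 + \frac{-32 + \frac{15129}{16}}{990}} = \frac{1}{-3785170 + \frac{1}{990} \cdot \frac{14617}{16}} = \frac{1}{-3785170 + \frac{14617}{15840}} = \frac{1}{- \frac{59957078183}{15840}} = - \frac{15840}{59957078183}$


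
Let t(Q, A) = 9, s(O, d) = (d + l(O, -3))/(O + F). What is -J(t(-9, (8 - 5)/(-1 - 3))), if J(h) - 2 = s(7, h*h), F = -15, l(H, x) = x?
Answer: 31/4 ≈ 7.7500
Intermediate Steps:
s(O, d) = (-3 + d)/(-15 + O) (s(O, d) = (d - 3)/(O - 15) = (-3 + d)/(-15 + O))
J(h) = 19/8 - h²/8 (J(h) = 2 + (-3 + h*h)/(-15 + 7) = 2 + (-3 + h²)/(-8) = 2 - (-3 + h²)/8 = 2 + (3/8 - h²/8) = 19/8 - h²/8)
-J(t(-9, (8 - 5)/(-1 - 3))) = -(19/8 - ⅛*9²) = -(19/8 - ⅛*81) = -(19/8 - 81/8) = -1*(-31/4) = 31/4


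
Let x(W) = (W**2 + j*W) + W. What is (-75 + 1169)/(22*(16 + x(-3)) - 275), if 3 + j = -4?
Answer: 1094/671 ≈ 1.6304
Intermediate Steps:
j = -7 (j = -3 - 4 = -7)
x(W) = W**2 - 6*W (x(W) = (W**2 - 7*W) + W = W**2 - 6*W)
(-75 + 1169)/(22*(16 + x(-3)) - 275) = (-75 + 1169)/(22*(16 - 3*(-6 - 3)) - 275) = 1094/(22*(16 - 3*(-9)) - 275) = 1094/(22*(16 + 27) - 275) = 1094/(22*43 - 275) = 1094/(946 - 275) = 1094/671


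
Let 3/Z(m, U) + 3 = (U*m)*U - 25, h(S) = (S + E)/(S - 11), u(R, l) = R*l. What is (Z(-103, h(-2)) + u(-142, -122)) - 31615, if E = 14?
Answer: -279589631/19564 ≈ -14291.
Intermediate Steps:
h(S) = (14 + S)/(-11 + S) (h(S) = (S + 14)/(S - 11) = (14 + S)/(-11 + S))
Z(m, U) = 3/(-28 + m*U²) (Z(m, U) = 3/(-3 + ((U*m)*U - 25)) = 3/(-3 + (m*U² - 25)) = 3/(-3 + (-25 + m*U²)) = 3/(-28 + m*U²))
(Z(-103, h(-2)) + u(-142, -122)) - 31615 = (3/(-28 - 103*(14 - 2)²/(-11 - 2)²) - 142*(-122)) - 31615 = (3/(-28 - 103*(12/(-13))²) + 17324) - 31615 = (3/(-28 - 103*(-1/13*12)²) + 17324) - 31615 = (3/(-28 - 103*(-12/13)²) + 17324) - 31615 = (3/(-28 - 103*144/169) + 17324) - 31615 = (3/(-28 - 14832/169) + 17324) - 31615 = (3/(-19564/169) + 17324) - 31615 = (3*(-169/19564) + 17324) - 31615 = (-507/19564 + 17324) - 31615 = 338926229/19564 - 31615 = -279589631/19564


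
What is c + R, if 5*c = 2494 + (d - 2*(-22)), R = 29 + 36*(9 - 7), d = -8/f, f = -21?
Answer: 63911/105 ≈ 608.68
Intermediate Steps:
d = 8/21 (d = -8/(-21) = -8*(-1/21) = 8/21 ≈ 0.38095)
R = 101 (R = 29 + 36*2 = 29 + 72 = 101)
c = 53306/105 (c = (2494 + (8/21 - 2*(-22)))/5 = (2494 + (8/21 + 44))/5 = (2494 + 932/21)/5 = (⅕)*(53306/21) = 53306/105 ≈ 507.68)
c + R = 53306/105 + 101 = 63911/105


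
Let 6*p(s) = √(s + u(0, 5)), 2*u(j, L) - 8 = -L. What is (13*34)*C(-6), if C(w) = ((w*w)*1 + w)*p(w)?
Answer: 3315*I*√2 ≈ 4688.1*I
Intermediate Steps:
u(j, L) = 4 - L/2 (u(j, L) = 4 + (-L)/2 = 4 - L/2)
p(s) = √(3/2 + s)/6 (p(s) = √(s + (4 - ½*5))/6 = √(s + (4 - 5/2))/6 = √(s + 3/2)/6 = √(3/2 + s)/6)
C(w) = √(6 + 4*w)*(w + w²)/12 (C(w) = ((w*w)*1 + w)*(√(6 + 4*w)/12) = (w²*1 + w)*(√(6 + 4*w)/12) = (w² + w)*(√(6 + 4*w)/12) = (w + w²)*(√(6 + 4*w)/12) = √(6 + 4*w)*(w + w²)/12)
(13*34)*C(-6) = (13*34)*((1/12)*(-6)*√(6 + 4*(-6))*(1 - 6)) = 442*((1/12)*(-6)*√(6 - 24)*(-5)) = 442*((1/12)*(-6)*√(-18)*(-5)) = 442*((1/12)*(-6)*(3*I*√2)*(-5)) = 442*(15*I*√2/2) = 3315*I*√2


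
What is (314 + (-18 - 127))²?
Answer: 28561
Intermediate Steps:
(314 + (-18 - 127))² = (314 - 145)² = 169² = 28561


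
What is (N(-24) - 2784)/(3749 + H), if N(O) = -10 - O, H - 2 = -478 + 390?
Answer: -2770/3663 ≈ -0.75621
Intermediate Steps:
H = -86 (H = 2 + (-478 + 390) = 2 - 88 = -86)
(N(-24) - 2784)/(3749 + H) = ((-10 - 1*(-24)) - 2784)/(3749 - 86) = ((-10 + 24) - 2784)/3663 = (14 - 2784)*(1/3663) = -2770*1/3663 = -2770/3663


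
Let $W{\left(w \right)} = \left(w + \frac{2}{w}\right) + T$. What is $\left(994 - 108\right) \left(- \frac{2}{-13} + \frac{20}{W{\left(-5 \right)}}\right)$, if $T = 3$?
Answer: $- \frac{282634}{39} \approx -7247.0$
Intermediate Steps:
$W{\left(w \right)} = 3 + w + \frac{2}{w}$ ($W{\left(w \right)} = \left(w + \frac{2}{w}\right) + 3 = 3 + w + \frac{2}{w}$)
$\left(994 - 108\right) \left(- \frac{2}{-13} + \frac{20}{W{\left(-5 \right)}}\right) = \left(994 - 108\right) \left(- \frac{2}{-13} + \frac{20}{3 - 5 + \frac{2}{-5}}\right) = 886 \left(\left(-2\right) \left(- \frac{1}{13}\right) + \frac{20}{3 - 5 + 2 \left(- \frac{1}{5}\right)}\right) = 886 \left(\frac{2}{13} + \frac{20}{3 - 5 - \frac{2}{5}}\right) = 886 \left(\frac{2}{13} + \frac{20}{- \frac{12}{5}}\right) = 886 \left(\frac{2}{13} + 20 \left(- \frac{5}{12}\right)\right) = 886 \left(\frac{2}{13} - \frac{25}{3}\right) = 886 \left(- \frac{319}{39}\right) = - \frac{282634}{39}$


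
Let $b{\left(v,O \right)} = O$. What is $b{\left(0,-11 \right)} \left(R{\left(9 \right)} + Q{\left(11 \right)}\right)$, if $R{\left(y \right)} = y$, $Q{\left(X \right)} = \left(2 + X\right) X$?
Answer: $-1672$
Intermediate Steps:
$Q{\left(X \right)} = X \left(2 + X\right)$
$b{\left(0,-11 \right)} \left(R{\left(9 \right)} + Q{\left(11 \right)}\right) = - 11 \left(9 + 11 \left(2 + 11\right)\right) = - 11 \left(9 + 11 \cdot 13\right) = - 11 \left(9 + 143\right) = \left(-11\right) 152 = -1672$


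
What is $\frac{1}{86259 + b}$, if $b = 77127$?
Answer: $\frac{1}{163386} \approx 6.1205 \cdot 10^{-6}$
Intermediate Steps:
$\frac{1}{86259 + b} = \frac{1}{86259 + 77127} = \frac{1}{163386}$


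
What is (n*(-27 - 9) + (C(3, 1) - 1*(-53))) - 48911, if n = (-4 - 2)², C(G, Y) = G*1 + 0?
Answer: -50151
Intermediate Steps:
C(G, Y) = G (C(G, Y) = G + 0 = G)
n = 36 (n = (-6)² = 36)
(n*(-27 - 9) + (C(3, 1) - 1*(-53))) - 48911 = (36*(-27 - 9) + (3 - 1*(-53))) - 48911 = (36*(-36) + (3 + 53)) - 48911 = (-1296 + 56) - 48911 = -1240 - 48911 = -50151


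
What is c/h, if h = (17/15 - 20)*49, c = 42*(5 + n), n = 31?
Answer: -3240/1981 ≈ -1.6355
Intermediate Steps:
c = 1512 (c = 42*(5 + 31) = 42*36 = 1512)
h = -13867/15 (h = (17*(1/15) - 20)*49 = (17/15 - 20)*49 = -283/15*49 = -13867/15 ≈ -924.47)
c/h = 1512/(-13867/15) = 1512*(-15/13867) = -3240/1981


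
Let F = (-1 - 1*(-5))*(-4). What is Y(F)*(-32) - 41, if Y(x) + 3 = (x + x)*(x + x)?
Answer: -32713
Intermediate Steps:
F = -16 (F = (-1 + 5)*(-4) = 4*(-4) = -16)
Y(x) = -3 + 4*x**2 (Y(x) = -3 + (x + x)*(x + x) = -3 + (2*x)*(2*x) = -3 + 4*x**2)
Y(F)*(-32) - 41 = (-3 + 4*(-16)**2)*(-32) - 41 = (-3 + 4*256)*(-32) - 41 = (-3 + 1024)*(-32) - 41 = 1021*(-32) - 41 = -32672 - 41 = -32713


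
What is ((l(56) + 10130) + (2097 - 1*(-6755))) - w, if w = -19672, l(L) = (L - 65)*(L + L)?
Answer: 37646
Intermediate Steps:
l(L) = 2*L*(-65 + L) (l(L) = (-65 + L)*(2*L) = 2*L*(-65 + L))
((l(56) + 10130) + (2097 - 1*(-6755))) - w = ((2*56*(-65 + 56) + 10130) + (2097 - 1*(-6755))) - 1*(-19672) = ((2*56*(-9) + 10130) + (2097 + 6755)) + 19672 = ((-1008 + 10130) + 8852) + 19672 = (9122 + 8852) + 19672 = 17974 + 19672 = 37646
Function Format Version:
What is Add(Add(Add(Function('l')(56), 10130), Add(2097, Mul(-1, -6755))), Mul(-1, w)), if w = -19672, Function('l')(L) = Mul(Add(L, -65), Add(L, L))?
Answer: 37646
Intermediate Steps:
Function('l')(L) = Mul(2, L, Add(-65, L)) (Function('l')(L) = Mul(Add(-65, L), Mul(2, L)) = Mul(2, L, Add(-65, L)))
Add(Add(Add(Function('l')(56), 10130), Add(2097, Mul(-1, -6755))), Mul(-1, w)) = Add(Add(Add(Mul(2, 56, Add(-65, 56)), 10130), Add(2097, Mul(-1, -6755))), Mul(-1, -19672)) = Add(Add(Add(Mul(2, 56, -9), 10130), Add(2097, 6755)), 19672) = Add(Add(Add(-1008, 10130), 8852), 19672) = Add(Add(9122, 8852), 19672) = Add(17974, 19672) = 37646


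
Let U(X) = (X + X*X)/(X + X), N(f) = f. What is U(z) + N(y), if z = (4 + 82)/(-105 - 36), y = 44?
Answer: 12463/282 ≈ 44.195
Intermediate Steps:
z = -86/141 (z = 86/(-141) = 86*(-1/141) = -86/141 ≈ -0.60993)
U(X) = (X + X²)/(2*X) (U(X) = (X + X²)/((2*X)) = (X + X²)*(1/(2*X)) = (X + X²)/(2*X))
U(z) + N(y) = (½ + (½)*(-86/141)) + 44 = (½ - 43/141) + 44 = 55/282 + 44 = 12463/282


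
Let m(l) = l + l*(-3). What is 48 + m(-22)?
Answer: 92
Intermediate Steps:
m(l) = -2*l (m(l) = l - 3*l = -2*l)
48 + m(-22) = 48 - 2*(-22) = 48 + 44 = 92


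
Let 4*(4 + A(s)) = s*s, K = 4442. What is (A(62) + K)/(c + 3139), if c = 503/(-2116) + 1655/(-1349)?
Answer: 15411359116/8956044749 ≈ 1.7208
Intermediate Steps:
A(s) = -4 + s**2/4 (A(s) = -4 + (s*s)/4 = -4 + s**2/4)
c = -4180527/2854484 (c = 503*(-1/2116) + 1655*(-1/1349) = -503/2116 - 1655/1349 = -4180527/2854484 ≈ -1.4645)
(A(62) + K)/(c + 3139) = ((-4 + (1/4)*62**2) + 4442)/(-4180527/2854484 + 3139) = ((-4 + (1/4)*3844) + 4442)/(8956044749/2854484) = ((-4 + 961) + 4442)*(2854484/8956044749) = (957 + 4442)*(2854484/8956044749) = 5399*(2854484/8956044749) = 15411359116/8956044749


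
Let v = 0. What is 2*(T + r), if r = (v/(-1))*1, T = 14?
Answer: 28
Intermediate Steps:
r = 0 (r = (0/(-1))*1 = (0*(-1))*1 = 0*1 = 0)
2*(T + r) = 2*(14 + 0) = 2*14 = 28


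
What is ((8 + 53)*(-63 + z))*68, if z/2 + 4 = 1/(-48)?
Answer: -1768085/6 ≈ -2.9468e+5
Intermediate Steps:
z = -193/24 (z = -8 + 2/(-48) = -8 + 2*(-1/48) = -8 - 1/24 = -193/24 ≈ -8.0417)
((8 + 53)*(-63 + z))*68 = ((8 + 53)*(-63 - 193/24))*68 = (61*(-1705/24))*68 = -104005/24*68 = -1768085/6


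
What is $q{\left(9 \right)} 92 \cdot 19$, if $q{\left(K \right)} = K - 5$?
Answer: $6992$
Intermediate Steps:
$q{\left(K \right)} = -5 + K$
$q{\left(9 \right)} 92 \cdot 19 = \left(-5 + 9\right) 92 \cdot 19 = 4 \cdot 92 \cdot 19 = 368 \cdot 19 = 6992$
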